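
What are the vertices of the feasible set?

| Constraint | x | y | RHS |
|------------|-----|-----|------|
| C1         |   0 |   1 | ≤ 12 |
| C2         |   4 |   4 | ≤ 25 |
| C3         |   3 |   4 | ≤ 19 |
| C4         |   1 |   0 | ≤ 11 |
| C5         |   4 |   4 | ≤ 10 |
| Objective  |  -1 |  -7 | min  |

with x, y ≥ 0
Each vertex is the intersection of two constraint boundaries that also satisfies all remaining constraints:
  x = 0 and y = 0 → (0, 0)
  4x + 4y = 10 and y = 0 → (2.5, 0)
  4x + 4y = 10 and x = 0 → (0, 2.5)

Vertices: (0, 0), (2.5, 0), (0, 2.5)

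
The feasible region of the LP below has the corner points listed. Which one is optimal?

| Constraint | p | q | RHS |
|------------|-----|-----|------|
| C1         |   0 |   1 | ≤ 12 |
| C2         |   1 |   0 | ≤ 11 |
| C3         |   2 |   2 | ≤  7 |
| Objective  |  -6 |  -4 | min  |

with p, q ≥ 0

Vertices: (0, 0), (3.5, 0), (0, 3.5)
(3.5, 0) with z = -21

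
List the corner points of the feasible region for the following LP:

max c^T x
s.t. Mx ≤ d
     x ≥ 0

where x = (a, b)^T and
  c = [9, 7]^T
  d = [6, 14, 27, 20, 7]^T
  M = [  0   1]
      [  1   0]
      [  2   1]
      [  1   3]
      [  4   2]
Each vertex is the intersection of two constraint boundaries that also satisfies all remaining constraints:
  a = 0 and b = 0 → (0, 0)
  4a + 2b = 7 and b = 0 → (1.75, 0)
  4a + 2b = 7 and a = 0 → (0, 3.5)

Vertices: (0, 0), (1.75, 0), (0, 3.5)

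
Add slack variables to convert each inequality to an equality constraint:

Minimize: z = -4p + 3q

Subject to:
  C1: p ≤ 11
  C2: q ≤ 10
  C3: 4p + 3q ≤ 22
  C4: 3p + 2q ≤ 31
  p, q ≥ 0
min z = -4p + 3q

s.t.
  p + s1 = 11
  q + s2 = 10
  4p + 3q + s3 = 22
  3p + 2q + s4 = 31
  p, q, s1, s2, s3, s4 ≥ 0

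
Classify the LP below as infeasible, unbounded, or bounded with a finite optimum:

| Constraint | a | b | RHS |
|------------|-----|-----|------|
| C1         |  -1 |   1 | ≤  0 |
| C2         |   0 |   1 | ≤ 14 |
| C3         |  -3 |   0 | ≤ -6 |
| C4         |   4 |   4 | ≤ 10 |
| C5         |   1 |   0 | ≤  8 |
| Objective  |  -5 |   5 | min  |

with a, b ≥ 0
The point (2.5, 0) satisfies every constraint, so the LP is feasible; the constraints give a ≤ 8 and b ≤ 14, which with a, b ≥ 0 keep the feasible region inside a bounded box. A feasible, bounded LP attains a finite optimum at a vertex.

Feasible with finite optimum z* = -12.5 at (2.5, 0).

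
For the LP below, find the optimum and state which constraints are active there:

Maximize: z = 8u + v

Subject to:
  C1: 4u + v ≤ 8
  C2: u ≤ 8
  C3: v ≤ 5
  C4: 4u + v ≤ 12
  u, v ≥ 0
Optimal: u = 2, v = 0
Slack at optimum:
  C1: slack = 0 (binding)
  C2: slack = 6
  C3: slack = 5
  C4: slack = 4
  u ≥ 0: u = 2
  v ≥ 0: v = 0 (binding)
Binding constraints: C1, v ≥ 0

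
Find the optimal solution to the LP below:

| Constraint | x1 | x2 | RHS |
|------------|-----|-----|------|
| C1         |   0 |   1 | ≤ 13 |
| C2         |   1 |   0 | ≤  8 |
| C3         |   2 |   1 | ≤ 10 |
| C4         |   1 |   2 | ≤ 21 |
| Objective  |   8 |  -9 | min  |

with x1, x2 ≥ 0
x1 = 0, x2 = 10, z = -90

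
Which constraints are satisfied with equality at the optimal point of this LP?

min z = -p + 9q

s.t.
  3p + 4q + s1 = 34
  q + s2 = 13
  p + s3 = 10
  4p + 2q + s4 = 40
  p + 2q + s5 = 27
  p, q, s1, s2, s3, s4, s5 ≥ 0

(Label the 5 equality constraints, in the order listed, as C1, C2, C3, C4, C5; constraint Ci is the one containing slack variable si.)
Optimal: p = 10, q = 0
Binding: C3, C4, q ≥ 0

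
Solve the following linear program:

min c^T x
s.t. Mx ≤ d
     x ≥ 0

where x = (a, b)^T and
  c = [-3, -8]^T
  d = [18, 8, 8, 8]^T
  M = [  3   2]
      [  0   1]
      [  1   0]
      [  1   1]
a = 0, b = 8, z = -64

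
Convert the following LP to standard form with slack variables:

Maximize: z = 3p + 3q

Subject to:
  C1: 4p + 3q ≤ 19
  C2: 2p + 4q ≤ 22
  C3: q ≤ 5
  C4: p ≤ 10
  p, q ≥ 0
max z = 3p + 3q

s.t.
  4p + 3q + s1 = 19
  2p + 4q + s2 = 22
  q + s3 = 5
  p + s4 = 10
  p, q, s1, s2, s3, s4 ≥ 0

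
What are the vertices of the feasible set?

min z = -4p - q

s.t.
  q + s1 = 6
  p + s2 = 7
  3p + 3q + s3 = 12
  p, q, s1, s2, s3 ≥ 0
Each vertex is the intersection of two constraint boundaries that also satisfies all remaining constraints:
  p = 0 and q = 0 → (0, 0)
  3p + 3q = 12 and q = 0 → (4, 0)
  3p + 3q = 12 and p = 0 → (0, 4)

Vertices: (0, 0), (4, 0), (0, 4)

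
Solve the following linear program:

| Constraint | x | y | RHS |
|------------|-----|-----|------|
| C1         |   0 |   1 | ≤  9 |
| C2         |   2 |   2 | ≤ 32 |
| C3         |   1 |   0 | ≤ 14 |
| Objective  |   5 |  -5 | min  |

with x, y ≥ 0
x = 0, y = 9, z = -45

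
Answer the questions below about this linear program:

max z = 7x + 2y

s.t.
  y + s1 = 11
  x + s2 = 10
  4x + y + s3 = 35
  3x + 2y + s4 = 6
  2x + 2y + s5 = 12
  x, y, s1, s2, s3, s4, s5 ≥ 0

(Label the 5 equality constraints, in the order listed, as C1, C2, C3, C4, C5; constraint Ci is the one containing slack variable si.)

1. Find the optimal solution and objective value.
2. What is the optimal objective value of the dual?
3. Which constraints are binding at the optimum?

1. x = 2, y = 0, z = 14
2. 14 (by strong duality, equal to the primal optimum)
3. C4, y ≥ 0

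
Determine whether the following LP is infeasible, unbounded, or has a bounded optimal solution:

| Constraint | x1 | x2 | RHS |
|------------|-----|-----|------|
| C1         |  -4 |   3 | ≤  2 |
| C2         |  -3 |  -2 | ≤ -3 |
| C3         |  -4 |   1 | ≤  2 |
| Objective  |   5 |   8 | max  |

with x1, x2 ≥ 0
Feasible point: (1, 0) satisfies every constraint, so the LP is feasible.
Direction d = (1, 0): for each constraint row a, a·d ≤ 0 —
  (-4)(1) + (3)(0) = -4 ≤ 0
  (-3)(1) + (-2)(0) = -3 ≤ 0
  (-4)(1) + (1)(0) = -4 ≤ 0
and d ≥ 0, so (1, 0) + t·d stays feasible for every t ≥ 0. Along this ray z = 5x1 + 8x2 changes by 5 per unit t, so z → +∞.

Unbounded: there is a feasible ray along which z → +∞.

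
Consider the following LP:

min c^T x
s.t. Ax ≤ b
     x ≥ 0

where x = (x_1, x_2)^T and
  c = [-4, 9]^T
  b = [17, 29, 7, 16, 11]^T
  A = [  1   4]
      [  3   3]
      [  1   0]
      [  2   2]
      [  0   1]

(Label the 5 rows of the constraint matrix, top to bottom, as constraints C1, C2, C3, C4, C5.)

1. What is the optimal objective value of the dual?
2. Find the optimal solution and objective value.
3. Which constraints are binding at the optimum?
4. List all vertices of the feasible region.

1. -28 (by strong duality, equal to the primal optimum)
2. x_1 = 7, x_2 = 0, z = -28
3. C3, x_2 ≥ 0
4. (0, 0), (7, 0), (7, 1), (5, 3), (0, 4.25)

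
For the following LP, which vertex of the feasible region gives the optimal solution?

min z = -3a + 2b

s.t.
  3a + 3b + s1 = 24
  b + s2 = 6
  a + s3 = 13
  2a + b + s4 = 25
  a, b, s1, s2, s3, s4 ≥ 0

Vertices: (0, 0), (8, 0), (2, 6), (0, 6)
(8, 0) with z = -24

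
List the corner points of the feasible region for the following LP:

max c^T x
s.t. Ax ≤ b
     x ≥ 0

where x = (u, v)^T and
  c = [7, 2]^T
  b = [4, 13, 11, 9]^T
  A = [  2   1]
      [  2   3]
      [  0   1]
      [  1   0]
Each vertex is the intersection of two constraint boundaries that also satisfies all remaining constraints:
  u = 0 and v = 0 → (0, 0)
  2u + v = 4 and v = 0 → (2, 0)
  2u + v = 4 and u = 0 → (0, 4)

Vertices: (0, 0), (2, 0), (0, 4)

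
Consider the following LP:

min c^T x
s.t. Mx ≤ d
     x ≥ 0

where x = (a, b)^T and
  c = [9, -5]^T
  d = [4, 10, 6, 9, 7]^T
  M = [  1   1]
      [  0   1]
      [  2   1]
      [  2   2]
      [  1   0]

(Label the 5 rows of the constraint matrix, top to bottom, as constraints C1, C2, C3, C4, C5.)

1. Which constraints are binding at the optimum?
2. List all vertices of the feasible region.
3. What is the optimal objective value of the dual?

1. C1, a ≥ 0
2. (0, 0), (3, 0), (2, 2), (0, 4)
3. -20 (by strong duality, equal to the primal optimum)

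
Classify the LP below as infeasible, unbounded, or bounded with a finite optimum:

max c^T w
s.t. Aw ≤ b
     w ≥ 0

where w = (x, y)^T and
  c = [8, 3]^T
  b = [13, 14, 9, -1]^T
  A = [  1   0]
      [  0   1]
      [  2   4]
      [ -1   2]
The point (4.5, 0) satisfies every constraint, so the LP is feasible; the constraints give x ≤ 13 and y ≤ 14, which with x, y ≥ 0 keep the feasible region inside a bounded box. A feasible, bounded LP attains a finite optimum at a vertex.

Feasible with finite optimum z* = 36 at (4.5, 0).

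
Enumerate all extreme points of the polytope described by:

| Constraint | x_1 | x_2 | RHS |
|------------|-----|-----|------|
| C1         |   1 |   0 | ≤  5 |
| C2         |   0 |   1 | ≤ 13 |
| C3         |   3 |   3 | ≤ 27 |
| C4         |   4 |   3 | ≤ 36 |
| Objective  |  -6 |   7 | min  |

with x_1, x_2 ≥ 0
Each vertex is the intersection of two constraint boundaries that also satisfies all remaining constraints:
  x_1 = 0 and x_2 = 0 → (0, 0)
  x_1 = 5 and x_2 = 0 → (5, 0)
  x_1 = 5 and 3x_1 + 3x_2 = 27 → (5, 4)
  3x_1 + 3x_2 = 27 and x_1 = 0 → (0, 9)

Vertices: (0, 0), (5, 0), (5, 4), (0, 9)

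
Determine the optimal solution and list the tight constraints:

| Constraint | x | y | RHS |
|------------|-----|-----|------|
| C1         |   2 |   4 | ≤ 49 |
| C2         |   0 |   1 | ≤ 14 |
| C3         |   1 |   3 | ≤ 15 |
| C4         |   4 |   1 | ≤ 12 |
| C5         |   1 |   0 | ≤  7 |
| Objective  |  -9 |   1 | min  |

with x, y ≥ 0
Optimal: x = 3, y = 0
Slack at optimum:
  C1: slack = 43
  C2: slack = 14
  C3: slack = 12
  C4: slack = 0 (binding)
  C5: slack = 4
  x ≥ 0: x = 3
  y ≥ 0: y = 0 (binding)
Binding constraints: C4, y ≥ 0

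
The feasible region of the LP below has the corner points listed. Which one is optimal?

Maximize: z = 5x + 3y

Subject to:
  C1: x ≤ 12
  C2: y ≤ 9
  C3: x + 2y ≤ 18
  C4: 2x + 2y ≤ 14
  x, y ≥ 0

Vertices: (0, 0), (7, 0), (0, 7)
Evaluating z = 5x + 3y at each vertex:
  (0, 0): z = 0
  (7, 0): z = 35
  (0, 7): z = 21

The largest value is z = 35, attained at (7, 0).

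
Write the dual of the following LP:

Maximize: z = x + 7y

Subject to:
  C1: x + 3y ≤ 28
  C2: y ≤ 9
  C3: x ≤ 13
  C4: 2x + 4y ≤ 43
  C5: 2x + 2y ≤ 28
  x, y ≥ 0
Minimize: z = 28y1 + 9y2 + 13y3 + 43y4 + 28y5

Subject to:
  C1: -y1 - y3 - 2y4 - 2y5 ≤ -1
  C2: -3y1 - y2 - 4y4 - 2y5 ≤ -7
  y1, y2, y3, y4, y5 ≥ 0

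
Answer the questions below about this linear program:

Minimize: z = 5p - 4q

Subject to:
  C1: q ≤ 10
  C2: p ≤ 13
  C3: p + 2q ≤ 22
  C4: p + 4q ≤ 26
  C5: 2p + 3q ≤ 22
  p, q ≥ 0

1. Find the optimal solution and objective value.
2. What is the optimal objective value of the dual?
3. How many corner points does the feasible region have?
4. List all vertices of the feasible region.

1. p = 0, q = 6.5, z = -26
2. -26 (by strong duality, equal to the primal optimum)
3. 4
4. (0, 0), (11, 0), (2, 6), (0, 6.5)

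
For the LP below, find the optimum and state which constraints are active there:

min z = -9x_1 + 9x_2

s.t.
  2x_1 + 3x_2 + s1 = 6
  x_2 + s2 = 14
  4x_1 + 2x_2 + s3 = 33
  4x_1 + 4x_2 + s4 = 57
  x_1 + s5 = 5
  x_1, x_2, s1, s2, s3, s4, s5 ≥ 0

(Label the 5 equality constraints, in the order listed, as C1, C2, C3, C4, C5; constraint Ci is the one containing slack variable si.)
Optimal: x_1 = 3, x_2 = 0
Slack at optimum:
  C1: slack = 0 (binding)
  C2: slack = 14
  C3: slack = 21
  C4: slack = 45
  C5: slack = 2
  x_1 ≥ 0: x_1 = 3
  x_2 ≥ 0: x_2 = 0 (binding)
Binding constraints: C1, x_2 ≥ 0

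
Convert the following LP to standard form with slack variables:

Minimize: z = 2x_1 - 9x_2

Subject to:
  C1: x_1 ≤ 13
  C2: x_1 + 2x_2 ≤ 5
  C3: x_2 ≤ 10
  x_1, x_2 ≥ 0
min z = 2x_1 - 9x_2

s.t.
  x_1 + s1 = 13
  x_1 + 2x_2 + s2 = 5
  x_2 + s3 = 10
  x_1, x_2, s1, s2, s3 ≥ 0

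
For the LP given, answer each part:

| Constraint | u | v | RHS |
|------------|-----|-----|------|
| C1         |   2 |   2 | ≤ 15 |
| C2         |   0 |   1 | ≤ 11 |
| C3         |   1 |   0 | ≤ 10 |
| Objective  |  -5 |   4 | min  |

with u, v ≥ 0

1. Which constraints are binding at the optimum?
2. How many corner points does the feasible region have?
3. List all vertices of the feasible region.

1. C1, v ≥ 0
2. 3
3. (0, 0), (7.5, 0), (0, 7.5)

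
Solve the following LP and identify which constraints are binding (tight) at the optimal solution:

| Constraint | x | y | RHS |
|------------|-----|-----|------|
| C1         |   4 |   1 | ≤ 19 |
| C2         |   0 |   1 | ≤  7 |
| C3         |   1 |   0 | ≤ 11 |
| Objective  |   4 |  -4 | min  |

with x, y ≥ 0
Optimal: x = 0, y = 7
Slack at optimum:
  C1: slack = 12
  C2: slack = 0 (binding)
  C3: slack = 11
  x ≥ 0: x = 0 (binding)
  y ≥ 0: y = 7
Binding constraints: C2, x ≥ 0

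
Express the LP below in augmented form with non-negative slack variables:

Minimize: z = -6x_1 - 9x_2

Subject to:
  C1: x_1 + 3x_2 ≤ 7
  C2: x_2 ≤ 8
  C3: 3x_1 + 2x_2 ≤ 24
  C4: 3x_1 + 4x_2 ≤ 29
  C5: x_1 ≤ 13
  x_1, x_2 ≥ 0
min z = -6x_1 - 9x_2

s.t.
  x_1 + 3x_2 + s1 = 7
  x_2 + s2 = 8
  3x_1 + 2x_2 + s3 = 24
  3x_1 + 4x_2 + s4 = 29
  x_1 + s5 = 13
  x_1, x_2, s1, s2, s3, s4, s5 ≥ 0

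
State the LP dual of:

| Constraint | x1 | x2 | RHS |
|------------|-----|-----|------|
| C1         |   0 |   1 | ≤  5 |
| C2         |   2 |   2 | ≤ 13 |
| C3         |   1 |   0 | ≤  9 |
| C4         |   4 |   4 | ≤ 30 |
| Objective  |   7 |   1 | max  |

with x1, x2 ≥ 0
Minimize: z = 5y1 + 13y2 + 9y3 + 30y4

Subject to:
  C1: -2y2 - y3 - 4y4 ≤ -7
  C2: -y1 - 2y2 - 4y4 ≤ -1
  y1, y2, y3, y4 ≥ 0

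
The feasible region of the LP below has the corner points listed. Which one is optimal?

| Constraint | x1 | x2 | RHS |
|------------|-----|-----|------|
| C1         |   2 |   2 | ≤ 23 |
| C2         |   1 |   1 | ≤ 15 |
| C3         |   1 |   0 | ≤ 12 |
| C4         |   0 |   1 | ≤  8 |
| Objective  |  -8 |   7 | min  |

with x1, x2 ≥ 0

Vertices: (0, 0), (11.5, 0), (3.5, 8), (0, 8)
Evaluating z = -8x1 + 7x2 at each vertex:
  (0, 0): z = 0
  (11.5, 0): z = -92
  (3.5, 8): z = 28
  (0, 8): z = 56

The smallest value is z = -92, attained at (11.5, 0).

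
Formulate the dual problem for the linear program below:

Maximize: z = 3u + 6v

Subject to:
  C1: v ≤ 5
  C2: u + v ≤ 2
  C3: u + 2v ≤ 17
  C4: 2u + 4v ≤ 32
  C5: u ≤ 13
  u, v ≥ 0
Minimize: z = 5y1 + 2y2 + 17y3 + 32y4 + 13y5

Subject to:
  C1: -y2 - y3 - 2y4 - y5 ≤ -3
  C2: -y1 - y2 - 2y3 - 4y4 ≤ -6
  y1, y2, y3, y4, y5 ≥ 0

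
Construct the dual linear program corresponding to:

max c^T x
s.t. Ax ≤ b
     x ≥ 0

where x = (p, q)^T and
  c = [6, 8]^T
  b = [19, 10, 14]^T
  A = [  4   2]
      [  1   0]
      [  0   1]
Minimize: z = 19y1 + 10y2 + 14y3

Subject to:
  C1: -4y1 - y2 ≤ -6
  C2: -2y1 - y3 ≤ -8
  y1, y2, y3 ≥ 0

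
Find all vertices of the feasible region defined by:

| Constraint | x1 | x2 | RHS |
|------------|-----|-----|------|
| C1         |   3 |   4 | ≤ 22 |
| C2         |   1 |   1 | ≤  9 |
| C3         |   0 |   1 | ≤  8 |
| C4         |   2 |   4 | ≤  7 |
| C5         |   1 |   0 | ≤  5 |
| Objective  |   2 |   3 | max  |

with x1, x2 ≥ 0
Each vertex is the intersection of two constraint boundaries that also satisfies all remaining constraints:
  x1 = 0 and x2 = 0 → (0, 0)
  2x1 + 4x2 = 7 and x2 = 0 → (3.5, 0)
  2x1 + 4x2 = 7 and x1 = 0 → (0, 1.75)

Vertices: (0, 0), (3.5, 0), (0, 1.75)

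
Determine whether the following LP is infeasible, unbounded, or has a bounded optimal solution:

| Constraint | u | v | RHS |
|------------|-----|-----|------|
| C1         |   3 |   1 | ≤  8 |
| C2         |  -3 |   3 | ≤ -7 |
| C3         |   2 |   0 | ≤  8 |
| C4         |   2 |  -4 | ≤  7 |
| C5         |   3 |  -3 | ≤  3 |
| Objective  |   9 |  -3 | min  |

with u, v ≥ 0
C5 requires 3u - 3v ≤ 3, while C2 (-3u + 3v ≤ -7) is equivalent to 3u - 3v ≥ 7. Together they would need 7 ≤ 3u - 3v ≤ 3, which is impossible since 7 > 3. No point satisfies all constraints.

Infeasible — the constraint set is empty.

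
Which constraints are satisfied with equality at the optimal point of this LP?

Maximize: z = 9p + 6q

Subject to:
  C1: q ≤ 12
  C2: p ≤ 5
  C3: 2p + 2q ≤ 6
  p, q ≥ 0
Optimal: p = 3, q = 0
Binding: C3, q ≥ 0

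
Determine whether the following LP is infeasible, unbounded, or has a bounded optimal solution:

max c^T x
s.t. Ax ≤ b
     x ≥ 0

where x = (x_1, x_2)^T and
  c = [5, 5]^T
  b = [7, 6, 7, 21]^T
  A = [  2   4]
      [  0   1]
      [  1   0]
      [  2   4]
The point (3.5, 0) satisfies every constraint, so the LP is feasible; the constraints give x_1 ≤ 7 and x_2 ≤ 6, which with x_1, x_2 ≥ 0 keep the feasible region inside a bounded box. A feasible, bounded LP attains a finite optimum at a vertex.

Evaluating z = 5x_1 + 5x_2 at each vertex:
  (0, 0): z = 0
  (3.5, 0): z = 17.5
  (0, 1.75): z = 8.75

Bounded optimum: z* = 17.5 at (3.5, 0).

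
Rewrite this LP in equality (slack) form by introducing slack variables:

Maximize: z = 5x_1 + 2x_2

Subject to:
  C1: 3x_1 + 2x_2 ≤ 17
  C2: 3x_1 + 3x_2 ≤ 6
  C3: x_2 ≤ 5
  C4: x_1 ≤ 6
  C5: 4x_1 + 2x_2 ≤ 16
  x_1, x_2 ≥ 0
max z = 5x_1 + 2x_2

s.t.
  3x_1 + 2x_2 + s1 = 17
  3x_1 + 3x_2 + s2 = 6
  x_2 + s3 = 5
  x_1 + s4 = 6
  4x_1 + 2x_2 + s5 = 16
  x_1, x_2, s1, s2, s3, s4, s5 ≥ 0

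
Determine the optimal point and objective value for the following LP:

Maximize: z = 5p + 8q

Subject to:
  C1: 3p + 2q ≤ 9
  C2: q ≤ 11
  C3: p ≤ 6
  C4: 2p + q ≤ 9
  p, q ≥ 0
Each vertex is the intersection of two constraint boundaries that also satisfies all remaining constraints:
  p = 0 and q = 0 → (0, 0)
  3p + 2q = 9 and q = 0 → (3, 0)
  3p + 2q = 9 and p = 0 → (0, 4.5)

Evaluating z = 5p + 8q at each vertex:
  (0, 0): z = 0
  (3, 0): z = 15
  (0, 4.5): z = 36

The maximum is at (0, 4.5) with z = 36.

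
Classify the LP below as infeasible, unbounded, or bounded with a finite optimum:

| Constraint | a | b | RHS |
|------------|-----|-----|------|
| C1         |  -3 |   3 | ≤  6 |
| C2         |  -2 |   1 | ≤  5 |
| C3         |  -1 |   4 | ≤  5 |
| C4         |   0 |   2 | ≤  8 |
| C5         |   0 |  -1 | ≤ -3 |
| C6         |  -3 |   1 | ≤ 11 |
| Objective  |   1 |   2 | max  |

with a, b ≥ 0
Feasible point: (7, 3) satisfies every constraint, so the LP is feasible.
Direction d = (1, 0): for each constraint row a, a·d ≤ 0 —
  (-3)(1) + (3)(0) = -3 ≤ 0
  (-2)(1) + (1)(0) = -2 ≤ 0
  (-1)(1) + (4)(0) = -1 ≤ 0
  (0)(1) + (2)(0) = 0 ≤ 0
  (0)(1) + (-1)(0) = 0 ≤ 0
  (-3)(1) + (1)(0) = -3 ≤ 0
and d ≥ 0, so (7, 3) + t·d stays feasible for every t ≥ 0. Along this ray z = a + 2b changes by 1 per unit t, so z → +∞.

Unbounded: there is a feasible ray along which z → +∞.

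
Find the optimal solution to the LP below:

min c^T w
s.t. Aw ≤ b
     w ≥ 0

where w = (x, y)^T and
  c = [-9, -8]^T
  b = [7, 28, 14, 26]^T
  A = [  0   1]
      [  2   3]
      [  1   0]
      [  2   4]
Each vertex is the intersection of two constraint boundaries that also satisfies all remaining constraints:
  x = 0 and y = 0 → (0, 0)
  2x + 4y = 26 and y = 0 → (13, 0)
  2x + 4y = 26 and x = 0 → (0, 6.5)

Evaluating z = -9x - 8y at each vertex:
  (0, 0): z = 0
  (13, 0): z = -117
  (0, 6.5): z = -52

The minimum is at (13, 0) with z = -117.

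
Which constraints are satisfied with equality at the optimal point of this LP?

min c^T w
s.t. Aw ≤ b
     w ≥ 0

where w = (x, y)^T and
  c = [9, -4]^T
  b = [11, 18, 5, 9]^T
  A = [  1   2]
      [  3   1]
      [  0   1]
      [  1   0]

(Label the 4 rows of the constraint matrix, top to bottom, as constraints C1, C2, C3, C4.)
Optimal: x = 0, y = 5
Binding: C3, x ≥ 0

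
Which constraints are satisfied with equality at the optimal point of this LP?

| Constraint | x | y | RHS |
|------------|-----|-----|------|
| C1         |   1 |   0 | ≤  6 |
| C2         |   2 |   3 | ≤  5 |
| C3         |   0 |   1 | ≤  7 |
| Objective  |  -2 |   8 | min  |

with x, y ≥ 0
Optimal: x = 2.5, y = 0
Slack at optimum:
  C1: slack = 3.5
  C2: slack = 0 (binding)
  C3: slack = 7
  x ≥ 0: x = 2.5
  y ≥ 0: y = 0 (binding)
Binding constraints: C2, y ≥ 0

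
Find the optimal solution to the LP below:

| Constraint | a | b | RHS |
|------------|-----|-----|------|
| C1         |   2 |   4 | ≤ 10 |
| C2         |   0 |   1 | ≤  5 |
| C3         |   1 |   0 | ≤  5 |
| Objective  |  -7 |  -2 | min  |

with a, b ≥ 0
a = 5, b = 0, z = -35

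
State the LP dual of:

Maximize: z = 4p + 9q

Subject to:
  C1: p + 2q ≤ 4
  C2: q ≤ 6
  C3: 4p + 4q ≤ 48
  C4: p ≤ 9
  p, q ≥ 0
Minimize: z = 4y1 + 6y2 + 48y3 + 9y4

Subject to:
  C1: -y1 - 4y3 - y4 ≤ -4
  C2: -2y1 - y2 - 4y3 ≤ -9
  y1, y2, y3, y4 ≥ 0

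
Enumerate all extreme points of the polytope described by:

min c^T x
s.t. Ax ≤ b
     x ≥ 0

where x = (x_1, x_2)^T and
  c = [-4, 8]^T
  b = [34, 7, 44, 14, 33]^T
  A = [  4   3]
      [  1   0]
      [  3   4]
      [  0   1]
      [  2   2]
Each vertex is the intersection of two constraint boundaries that also satisfies all remaining constraints:
  x_1 = 0 and x_2 = 0 → (0, 0)
  x_1 = 7 and x_2 = 0 → (7, 0)
  4x_1 + 3x_2 = 34 and x_1 = 7 → (7, 2)
  4x_1 + 3x_2 = 34 and 3x_1 + 4x_2 = 44 → (0.5714, 10.57)
  3x_1 + 4x_2 = 44 and x_1 = 0 → (0, 11)

Vertices: (0, 0), (7, 0), (7, 2), (0.5714, 10.57), (0, 11)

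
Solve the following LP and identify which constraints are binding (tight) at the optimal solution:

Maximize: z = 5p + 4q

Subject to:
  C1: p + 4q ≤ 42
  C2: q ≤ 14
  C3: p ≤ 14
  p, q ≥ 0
Optimal: p = 14, q = 7
Slack at optimum:
  C1: slack = 0 (binding)
  C2: slack = 7
  C3: slack = 0 (binding)
  p ≥ 0: p = 14
  q ≥ 0: q = 7
Binding constraints: C1, C3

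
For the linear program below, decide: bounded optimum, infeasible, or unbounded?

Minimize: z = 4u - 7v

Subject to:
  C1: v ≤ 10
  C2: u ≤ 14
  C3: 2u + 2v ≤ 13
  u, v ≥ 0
The point (0, 6.5) satisfies every constraint, so the LP is feasible; the constraints give u ≤ 14 and v ≤ 10, which with u, v ≥ 0 keep the feasible region inside a bounded box. A feasible, bounded LP attains a finite optimum at a vertex.

Evaluating z = 4u - 7v at each vertex:
  (0, 0): z = 0
  (6.5, 0): z = 26
  (0, 6.5): z = -45.5

Feasible with finite optimum z* = -45.5 at (0, 6.5).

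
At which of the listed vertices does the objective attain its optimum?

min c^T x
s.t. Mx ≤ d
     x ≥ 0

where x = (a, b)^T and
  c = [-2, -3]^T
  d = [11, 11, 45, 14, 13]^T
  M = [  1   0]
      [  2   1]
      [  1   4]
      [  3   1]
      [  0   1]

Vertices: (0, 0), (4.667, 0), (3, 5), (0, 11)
Evaluating z = -2a - 3b at each vertex:
  (0, 0): z = 0
  (4.667, 0): z = -9.333
  (3, 5): z = -21
  (0, 11): z = -33

The smallest value is z = -33, attained at (0, 11).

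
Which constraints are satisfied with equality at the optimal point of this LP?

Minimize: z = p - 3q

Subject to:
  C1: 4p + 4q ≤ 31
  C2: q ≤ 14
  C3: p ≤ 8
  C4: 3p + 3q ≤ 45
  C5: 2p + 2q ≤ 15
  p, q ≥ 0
Optimal: p = 0, q = 7.5
Binding: C5, p ≥ 0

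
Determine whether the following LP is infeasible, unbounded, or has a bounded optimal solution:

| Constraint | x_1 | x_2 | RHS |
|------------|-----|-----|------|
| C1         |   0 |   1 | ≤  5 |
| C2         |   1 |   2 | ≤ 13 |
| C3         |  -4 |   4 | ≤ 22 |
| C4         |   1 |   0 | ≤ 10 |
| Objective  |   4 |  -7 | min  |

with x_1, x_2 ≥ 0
The point (0, 5) satisfies every constraint, so the LP is feasible; the constraints give x_1 ≤ 10 and x_2 ≤ 5, which with x_1, x_2 ≥ 0 keep the feasible region inside a bounded box. A feasible, bounded LP attains a finite optimum at a vertex.

Evaluating z = 4x_1 - 7x_2 at each vertex:
  (0, 0): z = 0
  (10, 0): z = 40
  (10, 1.5): z = 29.5
  (3, 5): z = -23
  (0, 5): z = -35

The LP has an optimal solution: (0, 5) with z = -35.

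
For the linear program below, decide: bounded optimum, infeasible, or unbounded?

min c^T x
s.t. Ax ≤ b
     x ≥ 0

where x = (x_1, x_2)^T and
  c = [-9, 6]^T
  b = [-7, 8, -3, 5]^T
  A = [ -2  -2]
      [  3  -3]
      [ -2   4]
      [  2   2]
One constraint requires 2x_1 + 2x_2 ≤ 5, while the constraint -2x_1 - 2x_2 ≤ -7 is equivalent to 2x_1 + 2x_2 ≥ 7. Together they would need 7 ≤ 2x_1 + 2x_2 ≤ 5, which is impossible since 7 > 5. No point satisfies all constraints.

The feasible region is empty; the LP is infeasible.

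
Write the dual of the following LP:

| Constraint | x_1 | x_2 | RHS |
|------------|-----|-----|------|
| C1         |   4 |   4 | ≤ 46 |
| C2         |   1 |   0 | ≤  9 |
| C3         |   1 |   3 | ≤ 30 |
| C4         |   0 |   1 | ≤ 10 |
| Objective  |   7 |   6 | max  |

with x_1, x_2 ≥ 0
Minimize: z = 46y1 + 9y2 + 30y3 + 10y4

Subject to:
  C1: -4y1 - y2 - y3 ≤ -7
  C2: -4y1 - 3y3 - y4 ≤ -6
  y1, y2, y3, y4 ≥ 0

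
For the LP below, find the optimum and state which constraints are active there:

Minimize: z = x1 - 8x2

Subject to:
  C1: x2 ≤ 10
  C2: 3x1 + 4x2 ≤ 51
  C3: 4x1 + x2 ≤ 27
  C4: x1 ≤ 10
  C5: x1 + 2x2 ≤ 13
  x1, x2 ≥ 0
Optimal: x1 = 0, x2 = 6.5
Slack at optimum:
  C1: slack = 3.5
  C2: slack = 25
  C3: slack = 20.5
  C4: slack = 10
  C5: slack = 0 (binding)
  x1 ≥ 0: x1 = 0 (binding)
  x2 ≥ 0: x2 = 6.5
Binding constraints: C5, x1 ≥ 0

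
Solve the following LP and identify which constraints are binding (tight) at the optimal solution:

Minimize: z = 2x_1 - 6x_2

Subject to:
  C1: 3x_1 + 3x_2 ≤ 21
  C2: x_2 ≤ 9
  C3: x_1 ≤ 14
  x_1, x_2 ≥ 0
Optimal: x_1 = 0, x_2 = 7
Slack at optimum:
  C1: slack = 0 (binding)
  C2: slack = 2
  C3: slack = 14
  x_1 ≥ 0: x_1 = 0 (binding)
  x_2 ≥ 0: x_2 = 7
Binding constraints: C1, x_1 ≥ 0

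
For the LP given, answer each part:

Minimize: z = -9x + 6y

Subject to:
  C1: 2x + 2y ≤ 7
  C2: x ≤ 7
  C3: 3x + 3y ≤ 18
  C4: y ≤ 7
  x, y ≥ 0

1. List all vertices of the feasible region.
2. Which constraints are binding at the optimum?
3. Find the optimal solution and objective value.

1. (0, 0), (3.5, 0), (0, 3.5)
2. C1, y ≥ 0
3. x = 3.5, y = 0, z = -31.5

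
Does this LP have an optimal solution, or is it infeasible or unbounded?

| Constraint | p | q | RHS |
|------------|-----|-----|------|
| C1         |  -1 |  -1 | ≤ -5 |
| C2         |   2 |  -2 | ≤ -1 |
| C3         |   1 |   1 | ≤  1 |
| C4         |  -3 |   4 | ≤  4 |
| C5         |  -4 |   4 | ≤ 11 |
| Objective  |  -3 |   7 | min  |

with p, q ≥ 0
C3 requires p + q ≤ 1, while C1 (-p - q ≤ -5) is equivalent to p + q ≥ 5. Together they would need 5 ≤ p + q ≤ 1, which is impossible since 5 > 1. No point satisfies all constraints.

Infeasible: no point satisfies all constraints simultaneously.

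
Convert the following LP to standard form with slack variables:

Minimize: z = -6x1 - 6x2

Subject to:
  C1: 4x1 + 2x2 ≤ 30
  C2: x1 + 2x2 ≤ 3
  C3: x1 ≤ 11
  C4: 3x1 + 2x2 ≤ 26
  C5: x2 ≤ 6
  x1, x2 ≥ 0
min z = -6x1 - 6x2

s.t.
  4x1 + 2x2 + s1 = 30
  x1 + 2x2 + s2 = 3
  x1 + s3 = 11
  3x1 + 2x2 + s4 = 26
  x2 + s5 = 6
  x1, x2, s1, s2, s3, s4, s5 ≥ 0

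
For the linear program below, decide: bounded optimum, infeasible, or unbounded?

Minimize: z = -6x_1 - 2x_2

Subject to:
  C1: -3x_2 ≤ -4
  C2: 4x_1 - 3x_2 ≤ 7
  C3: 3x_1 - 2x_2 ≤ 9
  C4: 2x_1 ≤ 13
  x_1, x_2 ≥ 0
Feasible point: (0, 2) satisfies every constraint, so the LP is feasible.
Direction d = (0, 1): for each constraint row a, a·d ≤ 0 —
  (0)(0) + (-3)(1) = -3 ≤ 0
  (4)(0) + (-3)(1) = -3 ≤ 0
  (3)(0) + (-2)(1) = -2 ≤ 0
  (2)(0) + (0)(1) = 0 ≤ 0
and d ≥ 0, so (0, 2) + t·d stays feasible for every t ≥ 0. Along this ray z = -6x_1 - 2x_2 changes by -2 per unit t, so z → −∞.

The LP is unbounded; z can be made arbitrarily small.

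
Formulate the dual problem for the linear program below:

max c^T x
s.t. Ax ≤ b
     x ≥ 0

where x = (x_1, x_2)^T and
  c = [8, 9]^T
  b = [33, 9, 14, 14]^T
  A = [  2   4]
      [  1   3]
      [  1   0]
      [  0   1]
Minimize: z = 33y1 + 9y2 + 14y3 + 14y4

Subject to:
  C1: -2y1 - y2 - y3 ≤ -8
  C2: -4y1 - 3y2 - y4 ≤ -9
  y1, y2, y3, y4 ≥ 0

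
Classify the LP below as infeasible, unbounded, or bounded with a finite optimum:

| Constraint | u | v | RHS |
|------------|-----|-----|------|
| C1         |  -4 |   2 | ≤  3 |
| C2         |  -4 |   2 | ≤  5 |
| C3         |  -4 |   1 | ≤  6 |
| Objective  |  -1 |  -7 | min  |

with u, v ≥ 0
Feasible point: (0, 0) satisfies every constraint, so the LP is feasible.
Direction d = (1, 0): for each constraint row a, a·d ≤ 0 —
  (-4)(1) + (2)(0) = -4 ≤ 0
  (-4)(1) + (2)(0) = -4 ≤ 0
  (-4)(1) + (1)(0) = -4 ≤ 0
and d ≥ 0, so (0, 0) + t·d stays feasible for every t ≥ 0. Along this ray z = -u - 7v changes by -1 per unit t, so z → −∞.

Unbounded — the objective can decrease without bound over the feasible region.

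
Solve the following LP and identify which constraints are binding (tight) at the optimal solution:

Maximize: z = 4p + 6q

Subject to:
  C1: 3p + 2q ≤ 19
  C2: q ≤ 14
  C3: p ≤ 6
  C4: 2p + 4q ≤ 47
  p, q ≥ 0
Optimal: p = 0, q = 9.5
Slack at optimum:
  C1: slack = 0 (binding)
  C2: slack = 4.5
  C3: slack = 6
  C4: slack = 9
  p ≥ 0: p = 0 (binding)
  q ≥ 0: q = 9.5
Binding constraints: C1, p ≥ 0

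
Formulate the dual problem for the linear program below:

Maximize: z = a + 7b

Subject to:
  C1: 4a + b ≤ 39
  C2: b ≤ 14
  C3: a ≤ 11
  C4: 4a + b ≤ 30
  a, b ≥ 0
Minimize: z = 39y1 + 14y2 + 11y3 + 30y4

Subject to:
  C1: -4y1 - y3 - 4y4 ≤ -1
  C2: -y1 - y2 - y4 ≤ -7
  y1, y2, y3, y4 ≥ 0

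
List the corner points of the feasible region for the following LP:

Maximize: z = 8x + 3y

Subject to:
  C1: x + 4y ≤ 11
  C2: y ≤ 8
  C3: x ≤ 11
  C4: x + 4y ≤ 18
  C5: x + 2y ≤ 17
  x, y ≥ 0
Each vertex is the intersection of two constraint boundaries that also satisfies all remaining constraints:
  x = 0 and y = 0 → (0, 0)
  x + 4y = 11 and x = 11 → (11, 0)
  x + 4y = 11 and x = 0 → (0, 2.75)

Vertices: (0, 0), (11, 0), (0, 2.75)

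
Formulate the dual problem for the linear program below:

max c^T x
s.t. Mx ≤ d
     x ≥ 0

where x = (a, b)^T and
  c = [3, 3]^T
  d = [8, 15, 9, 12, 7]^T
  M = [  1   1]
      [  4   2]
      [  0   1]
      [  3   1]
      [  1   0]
Minimize: z = 8y1 + 15y2 + 9y3 + 12y4 + 7y5

Subject to:
  C1: -y1 - 4y2 - 3y4 - y5 ≤ -3
  C2: -y1 - 2y2 - y3 - y4 ≤ -3
  y1, y2, y3, y4, y5 ≥ 0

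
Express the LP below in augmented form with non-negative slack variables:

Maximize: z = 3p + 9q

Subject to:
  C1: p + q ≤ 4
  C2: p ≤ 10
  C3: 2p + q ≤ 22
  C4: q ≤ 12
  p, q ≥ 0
max z = 3p + 9q

s.t.
  p + q + s1 = 4
  p + s2 = 10
  2p + q + s3 = 22
  q + s4 = 12
  p, q, s1, s2, s3, s4 ≥ 0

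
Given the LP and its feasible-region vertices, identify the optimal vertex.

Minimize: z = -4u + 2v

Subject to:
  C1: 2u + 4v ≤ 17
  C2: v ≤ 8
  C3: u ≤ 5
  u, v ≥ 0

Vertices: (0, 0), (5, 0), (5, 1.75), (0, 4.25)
(5, 0) with z = -20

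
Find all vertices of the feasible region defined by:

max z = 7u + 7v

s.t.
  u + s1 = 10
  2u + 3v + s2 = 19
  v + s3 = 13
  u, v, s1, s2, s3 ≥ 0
Each vertex is the intersection of two constraint boundaries that also satisfies all remaining constraints:
  u = 0 and v = 0 → (0, 0)
  2u + 3v = 19 and v = 0 → (9.5, 0)
  2u + 3v = 19 and u = 0 → (0, 6.333)

Vertices: (0, 0), (9.5, 0), (0, 6.333)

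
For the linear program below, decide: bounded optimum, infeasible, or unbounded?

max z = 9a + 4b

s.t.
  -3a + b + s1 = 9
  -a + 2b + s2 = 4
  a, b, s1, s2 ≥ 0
Feasible point: (0, 0) satisfies every constraint, so the LP is feasible.
Direction d = (1, 0): for each constraint row a, a·d ≤ 0 —
  (-3)(1) + (1)(0) = -3 ≤ 0
  (-1)(1) + (2)(0) = -1 ≤ 0
and d ≥ 0, so (0, 0) + t·d stays feasible for every t ≥ 0. Along this ray z = 9a + 4b changes by 9 per unit t, so z → +∞.

Unbounded — the objective can increase without bound over the feasible region.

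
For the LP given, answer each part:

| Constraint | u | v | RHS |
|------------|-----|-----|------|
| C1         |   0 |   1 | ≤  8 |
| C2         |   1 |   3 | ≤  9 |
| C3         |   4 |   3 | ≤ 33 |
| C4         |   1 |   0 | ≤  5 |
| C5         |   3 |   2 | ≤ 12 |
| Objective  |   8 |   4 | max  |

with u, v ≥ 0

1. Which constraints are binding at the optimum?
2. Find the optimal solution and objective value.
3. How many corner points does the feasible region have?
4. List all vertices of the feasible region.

1. C5, v ≥ 0
2. u = 4, v = 0, z = 32
3. 4
4. (0, 0), (4, 0), (2.571, 2.143), (0, 3)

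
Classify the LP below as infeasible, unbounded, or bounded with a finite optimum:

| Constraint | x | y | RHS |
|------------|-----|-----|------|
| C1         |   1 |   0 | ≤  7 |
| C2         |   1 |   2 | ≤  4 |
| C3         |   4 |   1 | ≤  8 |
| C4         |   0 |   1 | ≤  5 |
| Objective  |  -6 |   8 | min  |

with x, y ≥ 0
The point (2, 0) satisfies every constraint, so the LP is feasible; the constraints give x ≤ 7 and y ≤ 5, which with x, y ≥ 0 keep the feasible region inside a bounded box. A feasible, bounded LP attains a finite optimum at a vertex.

Evaluating z = -6x + 8y at each vertex:
  (0, 0): z = 0
  (2, 0): z = -12
  (1.714, 1.143): z = -1.143
  (0, 2): z = 16

Feasible with finite optimum z* = -12 at (2, 0).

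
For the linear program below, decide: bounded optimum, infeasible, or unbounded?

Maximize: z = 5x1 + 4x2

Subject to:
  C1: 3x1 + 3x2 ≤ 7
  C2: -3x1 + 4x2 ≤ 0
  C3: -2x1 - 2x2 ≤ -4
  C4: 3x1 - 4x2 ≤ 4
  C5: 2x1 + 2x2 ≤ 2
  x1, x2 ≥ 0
C5 requires 2x1 + 2x2 ≤ 2, while C3 (-2x1 - 2x2 ≤ -4) is equivalent to 2x1 + 2x2 ≥ 4. Together they would need 4 ≤ 2x1 + 2x2 ≤ 2, which is impossible since 4 > 2. No point satisfies all constraints.

The feasible region is empty; the LP is infeasible.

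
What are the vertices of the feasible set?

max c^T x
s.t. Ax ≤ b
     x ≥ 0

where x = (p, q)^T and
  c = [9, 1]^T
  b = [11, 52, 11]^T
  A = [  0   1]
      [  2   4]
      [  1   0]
Each vertex is the intersection of two constraint boundaries that also satisfies all remaining constraints:
  p = 0 and q = 0 → (0, 0)
  p = 11 and q = 0 → (11, 0)
  2p + 4q = 52 and p = 11 → (11, 7.5)
  q = 11 and 2p + 4q = 52 → (4, 11)
  q = 11 and p = 0 → (0, 11)

Vertices: (0, 0), (11, 0), (11, 7.5), (4, 11), (0, 11)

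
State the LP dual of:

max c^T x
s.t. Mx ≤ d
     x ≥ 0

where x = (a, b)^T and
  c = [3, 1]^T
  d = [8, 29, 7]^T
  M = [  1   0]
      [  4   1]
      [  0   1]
Minimize: z = 8y1 + 29y2 + 7y3

Subject to:
  C1: -y1 - 4y2 ≤ -3
  C2: -y2 - y3 ≤ -1
  y1, y2, y3 ≥ 0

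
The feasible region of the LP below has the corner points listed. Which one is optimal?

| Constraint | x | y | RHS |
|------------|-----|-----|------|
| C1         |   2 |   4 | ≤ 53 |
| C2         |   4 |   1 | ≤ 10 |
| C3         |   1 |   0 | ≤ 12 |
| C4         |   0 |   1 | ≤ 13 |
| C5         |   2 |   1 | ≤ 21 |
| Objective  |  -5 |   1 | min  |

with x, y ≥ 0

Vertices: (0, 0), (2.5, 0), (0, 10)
(2.5, 0) with z = -12.5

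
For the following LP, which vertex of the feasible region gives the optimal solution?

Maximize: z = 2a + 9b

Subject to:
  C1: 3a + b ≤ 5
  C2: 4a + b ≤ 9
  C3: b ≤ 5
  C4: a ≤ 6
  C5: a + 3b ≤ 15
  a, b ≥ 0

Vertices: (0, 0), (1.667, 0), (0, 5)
Evaluating z = 2a + 9b at each vertex:
  (0, 0): z = 0
  (1.667, 0): z = 3.333
  (0, 5): z = 45

The largest value is z = 45, attained at (0, 5).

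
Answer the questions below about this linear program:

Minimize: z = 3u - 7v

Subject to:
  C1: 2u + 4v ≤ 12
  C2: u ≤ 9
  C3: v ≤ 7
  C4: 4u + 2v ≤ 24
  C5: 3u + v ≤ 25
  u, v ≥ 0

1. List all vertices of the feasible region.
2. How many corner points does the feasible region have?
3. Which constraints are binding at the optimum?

1. (0, 0), (6, 0), (0, 3)
2. 3
3. C1, u ≥ 0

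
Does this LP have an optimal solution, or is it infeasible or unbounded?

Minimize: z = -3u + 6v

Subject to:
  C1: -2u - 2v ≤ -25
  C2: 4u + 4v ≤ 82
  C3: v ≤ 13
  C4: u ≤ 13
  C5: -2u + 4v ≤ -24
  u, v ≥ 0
The point (13, 0) satisfies every constraint, so the LP is feasible; the constraints give u ≤ 13 and v ≤ 13, which with u, v ≥ 0 keep the feasible region inside a bounded box. A feasible, bounded LP attains a finite optimum at a vertex.

Evaluating z = -3u + 6v at each vertex:
  (12.5, 0): z = -37.5
  (13, 0): z = -39
  (13, 0.5): z = -36
  (12.33, 0.1667): z = -36

The LP has an optimal solution: (13, 0) with z = -39.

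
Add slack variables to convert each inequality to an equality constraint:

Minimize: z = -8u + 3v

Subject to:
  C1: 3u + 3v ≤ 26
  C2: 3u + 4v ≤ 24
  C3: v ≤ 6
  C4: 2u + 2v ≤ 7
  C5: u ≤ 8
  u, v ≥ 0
min z = -8u + 3v

s.t.
  3u + 3v + s1 = 26
  3u + 4v + s2 = 24
  v + s3 = 6
  2u + 2v + s4 = 7
  u + s5 = 8
  u, v, s1, s2, s3, s4, s5 ≥ 0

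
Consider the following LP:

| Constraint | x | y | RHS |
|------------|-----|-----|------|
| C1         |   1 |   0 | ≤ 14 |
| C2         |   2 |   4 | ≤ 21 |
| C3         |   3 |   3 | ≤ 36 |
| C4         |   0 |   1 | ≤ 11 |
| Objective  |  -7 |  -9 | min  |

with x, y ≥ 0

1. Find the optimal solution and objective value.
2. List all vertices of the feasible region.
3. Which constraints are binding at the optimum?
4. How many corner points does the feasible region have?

1. x = 10.5, y = 0, z = -73.5
2. (0, 0), (10.5, 0), (0, 5.25)
3. C2, y ≥ 0
4. 3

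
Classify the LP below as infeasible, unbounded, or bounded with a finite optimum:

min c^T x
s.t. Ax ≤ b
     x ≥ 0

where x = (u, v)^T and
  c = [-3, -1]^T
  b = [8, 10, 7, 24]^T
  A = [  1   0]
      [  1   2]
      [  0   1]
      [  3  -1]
The point (8, 1) satisfies every constraint, so the LP is feasible; the constraints give u ≤ 8 and v ≤ 7, which with u, v ≥ 0 keep the feasible region inside a bounded box. A feasible, bounded LP attains a finite optimum at a vertex.

Evaluating z = -3u - v at each vertex:
  (0, 0): z = 0
  (8, 0): z = -24
  (8, 1): z = -25
  (0, 5): z = -5

The LP has an optimal solution: (8, 1) with z = -25.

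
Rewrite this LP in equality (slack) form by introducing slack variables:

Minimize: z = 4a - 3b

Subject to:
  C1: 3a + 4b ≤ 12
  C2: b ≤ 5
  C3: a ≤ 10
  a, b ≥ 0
min z = 4a - 3b

s.t.
  3a + 4b + s1 = 12
  b + s2 = 5
  a + s3 = 10
  a, b, s1, s2, s3 ≥ 0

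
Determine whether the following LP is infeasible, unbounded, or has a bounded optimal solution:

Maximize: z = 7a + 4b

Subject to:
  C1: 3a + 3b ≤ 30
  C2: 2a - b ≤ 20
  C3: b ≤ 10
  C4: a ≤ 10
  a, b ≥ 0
The point (10, 0) satisfies every constraint, so the LP is feasible; the constraints give a ≤ 10 and b ≤ 10, which with a, b ≥ 0 keep the feasible region inside a bounded box. A feasible, bounded LP attains a finite optimum at a vertex.

Feasible with finite optimum z* = 70 at (10, 0).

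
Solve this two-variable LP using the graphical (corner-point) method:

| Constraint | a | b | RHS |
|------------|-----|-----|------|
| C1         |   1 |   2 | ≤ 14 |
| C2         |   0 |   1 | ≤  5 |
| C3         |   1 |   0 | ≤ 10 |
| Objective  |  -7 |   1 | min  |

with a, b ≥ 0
Each vertex is the intersection of two constraint boundaries that also satisfies all remaining constraints:
  a = 0 and b = 0 → (0, 0)
  a = 10 and b = 0 → (10, 0)
  a + 2b = 14 and a = 10 → (10, 2)
  a + 2b = 14 and b = 5 → (4, 5)
  b = 5 and a = 0 → (0, 5)

Evaluating z = -7a + b at each vertex:
  (0, 0): z = 0
  (10, 0): z = -70
  (10, 2): z = -68
  (4, 5): z = -23
  (0, 5): z = 5

The minimum is at (10, 0) with z = -70.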